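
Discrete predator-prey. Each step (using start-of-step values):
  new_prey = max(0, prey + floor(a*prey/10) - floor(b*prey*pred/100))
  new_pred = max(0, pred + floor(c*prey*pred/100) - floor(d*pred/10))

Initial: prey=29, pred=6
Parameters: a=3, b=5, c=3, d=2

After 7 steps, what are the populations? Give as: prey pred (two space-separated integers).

Answer: 0 15

Derivation:
Step 1: prey: 29+8-8=29; pred: 6+5-1=10
Step 2: prey: 29+8-14=23; pred: 10+8-2=16
Step 3: prey: 23+6-18=11; pred: 16+11-3=24
Step 4: prey: 11+3-13=1; pred: 24+7-4=27
Step 5: prey: 1+0-1=0; pred: 27+0-5=22
Step 6: prey: 0+0-0=0; pred: 22+0-4=18
Step 7: prey: 0+0-0=0; pred: 18+0-3=15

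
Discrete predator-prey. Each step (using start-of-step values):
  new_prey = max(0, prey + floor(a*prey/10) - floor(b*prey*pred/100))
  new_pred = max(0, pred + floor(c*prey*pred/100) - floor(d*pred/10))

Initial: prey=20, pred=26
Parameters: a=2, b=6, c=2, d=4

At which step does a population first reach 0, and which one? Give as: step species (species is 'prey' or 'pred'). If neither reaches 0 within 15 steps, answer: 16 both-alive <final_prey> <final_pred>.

Step 1: prey: 20+4-31=0; pred: 26+10-10=26
First extinction: prey at step 1

Answer: 1 prey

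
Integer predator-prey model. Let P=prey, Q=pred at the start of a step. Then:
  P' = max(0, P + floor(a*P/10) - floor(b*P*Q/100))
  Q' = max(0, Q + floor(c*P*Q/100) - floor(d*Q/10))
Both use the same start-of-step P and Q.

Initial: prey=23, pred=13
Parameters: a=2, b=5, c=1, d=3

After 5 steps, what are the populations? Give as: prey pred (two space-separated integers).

Step 1: prey: 23+4-14=13; pred: 13+2-3=12
Step 2: prey: 13+2-7=8; pred: 12+1-3=10
Step 3: prey: 8+1-4=5; pred: 10+0-3=7
Step 4: prey: 5+1-1=5; pred: 7+0-2=5
Step 5: prey: 5+1-1=5; pred: 5+0-1=4

Answer: 5 4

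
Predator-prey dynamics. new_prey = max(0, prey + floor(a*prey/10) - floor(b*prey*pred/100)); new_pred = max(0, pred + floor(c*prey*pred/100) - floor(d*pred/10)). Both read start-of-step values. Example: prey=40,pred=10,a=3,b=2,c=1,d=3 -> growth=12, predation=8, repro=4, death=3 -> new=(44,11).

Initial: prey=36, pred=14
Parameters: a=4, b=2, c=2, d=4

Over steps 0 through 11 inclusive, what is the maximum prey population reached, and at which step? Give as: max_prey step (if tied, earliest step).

Step 1: prey: 36+14-10=40; pred: 14+10-5=19
Step 2: prey: 40+16-15=41; pred: 19+15-7=27
Step 3: prey: 41+16-22=35; pred: 27+22-10=39
Step 4: prey: 35+14-27=22; pred: 39+27-15=51
Step 5: prey: 22+8-22=8; pred: 51+22-20=53
Step 6: prey: 8+3-8=3; pred: 53+8-21=40
Step 7: prey: 3+1-2=2; pred: 40+2-16=26
Step 8: prey: 2+0-1=1; pred: 26+1-10=17
Step 9: prey: 1+0-0=1; pred: 17+0-6=11
Step 10: prey: 1+0-0=1; pred: 11+0-4=7
Step 11: prey: 1+0-0=1; pred: 7+0-2=5
Max prey = 41 at step 2

Answer: 41 2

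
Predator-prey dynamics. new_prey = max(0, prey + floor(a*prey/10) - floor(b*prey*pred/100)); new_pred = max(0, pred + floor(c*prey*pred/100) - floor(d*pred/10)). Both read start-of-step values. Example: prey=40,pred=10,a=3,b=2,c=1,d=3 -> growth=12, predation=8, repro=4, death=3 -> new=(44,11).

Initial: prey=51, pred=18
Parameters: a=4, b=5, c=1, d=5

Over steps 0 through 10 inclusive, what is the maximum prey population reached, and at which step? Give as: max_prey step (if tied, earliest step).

Answer: 52 10

Derivation:
Step 1: prey: 51+20-45=26; pred: 18+9-9=18
Step 2: prey: 26+10-23=13; pred: 18+4-9=13
Step 3: prey: 13+5-8=10; pred: 13+1-6=8
Step 4: prey: 10+4-4=10; pred: 8+0-4=4
Step 5: prey: 10+4-2=12; pred: 4+0-2=2
Step 6: prey: 12+4-1=15; pred: 2+0-1=1
Step 7: prey: 15+6-0=21; pred: 1+0-0=1
Step 8: prey: 21+8-1=28; pred: 1+0-0=1
Step 9: prey: 28+11-1=38; pred: 1+0-0=1
Step 10: prey: 38+15-1=52; pred: 1+0-0=1
Max prey = 52 at step 10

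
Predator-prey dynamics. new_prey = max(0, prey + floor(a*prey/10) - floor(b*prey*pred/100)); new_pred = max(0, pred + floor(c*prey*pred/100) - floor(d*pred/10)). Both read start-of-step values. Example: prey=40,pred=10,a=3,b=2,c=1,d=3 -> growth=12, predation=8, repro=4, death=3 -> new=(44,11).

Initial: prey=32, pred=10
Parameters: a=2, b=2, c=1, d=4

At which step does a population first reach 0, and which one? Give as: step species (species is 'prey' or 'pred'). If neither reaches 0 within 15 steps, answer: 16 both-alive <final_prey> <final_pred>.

Step 1: prey: 32+6-6=32; pred: 10+3-4=9
Step 2: prey: 32+6-5=33; pred: 9+2-3=8
Step 3: prey: 33+6-5=34; pred: 8+2-3=7
Step 4: prey: 34+6-4=36; pred: 7+2-2=7
Step 5: prey: 36+7-5=38; pred: 7+2-2=7
Step 6: prey: 38+7-5=40; pred: 7+2-2=7
Step 7: prey: 40+8-5=43; pred: 7+2-2=7
Step 8: prey: 43+8-6=45; pred: 7+3-2=8
Step 9: prey: 45+9-7=47; pred: 8+3-3=8
Step 10: prey: 47+9-7=49; pred: 8+3-3=8
Step 11: prey: 49+9-7=51; pred: 8+3-3=8
Step 12: prey: 51+10-8=53; pred: 8+4-3=9
Step 13: prey: 53+10-9=54; pred: 9+4-3=10
Step 14: prey: 54+10-10=54; pred: 10+5-4=11
Step 15: prey: 54+10-11=53; pred: 11+5-4=12
No extinction within 15 steps

Answer: 16 both-alive 53 12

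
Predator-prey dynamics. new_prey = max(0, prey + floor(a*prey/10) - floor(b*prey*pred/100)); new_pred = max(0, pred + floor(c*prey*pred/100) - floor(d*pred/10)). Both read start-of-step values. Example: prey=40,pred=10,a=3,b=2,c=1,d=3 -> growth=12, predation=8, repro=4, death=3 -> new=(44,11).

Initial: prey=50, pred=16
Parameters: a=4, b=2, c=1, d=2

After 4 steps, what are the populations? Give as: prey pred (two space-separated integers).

Answer: 30 46

Derivation:
Step 1: prey: 50+20-16=54; pred: 16+8-3=21
Step 2: prey: 54+21-22=53; pred: 21+11-4=28
Step 3: prey: 53+21-29=45; pred: 28+14-5=37
Step 4: prey: 45+18-33=30; pred: 37+16-7=46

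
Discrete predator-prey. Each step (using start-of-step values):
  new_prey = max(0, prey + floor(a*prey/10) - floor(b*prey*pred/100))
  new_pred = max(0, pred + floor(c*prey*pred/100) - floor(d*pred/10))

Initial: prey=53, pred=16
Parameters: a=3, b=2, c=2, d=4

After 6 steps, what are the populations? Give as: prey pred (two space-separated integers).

Step 1: prey: 53+15-16=52; pred: 16+16-6=26
Step 2: prey: 52+15-27=40; pred: 26+27-10=43
Step 3: prey: 40+12-34=18; pred: 43+34-17=60
Step 4: prey: 18+5-21=2; pred: 60+21-24=57
Step 5: prey: 2+0-2=0; pred: 57+2-22=37
Step 6: prey: 0+0-0=0; pred: 37+0-14=23

Answer: 0 23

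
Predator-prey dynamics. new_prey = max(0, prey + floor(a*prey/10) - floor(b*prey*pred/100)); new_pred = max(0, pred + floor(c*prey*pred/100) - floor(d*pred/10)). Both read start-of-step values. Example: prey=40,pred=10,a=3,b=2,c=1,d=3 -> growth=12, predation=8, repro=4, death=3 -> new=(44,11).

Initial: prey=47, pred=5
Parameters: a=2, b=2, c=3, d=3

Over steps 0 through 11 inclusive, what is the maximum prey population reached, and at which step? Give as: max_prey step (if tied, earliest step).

Step 1: prey: 47+9-4=52; pred: 5+7-1=11
Step 2: prey: 52+10-11=51; pred: 11+17-3=25
Step 3: prey: 51+10-25=36; pred: 25+38-7=56
Step 4: prey: 36+7-40=3; pred: 56+60-16=100
Step 5: prey: 3+0-6=0; pred: 100+9-30=79
Step 6: prey: 0+0-0=0; pred: 79+0-23=56
Step 7: prey: 0+0-0=0; pred: 56+0-16=40
Step 8: prey: 0+0-0=0; pred: 40+0-12=28
Step 9: prey: 0+0-0=0; pred: 28+0-8=20
Step 10: prey: 0+0-0=0; pred: 20+0-6=14
Step 11: prey: 0+0-0=0; pred: 14+0-4=10
Max prey = 52 at step 1

Answer: 52 1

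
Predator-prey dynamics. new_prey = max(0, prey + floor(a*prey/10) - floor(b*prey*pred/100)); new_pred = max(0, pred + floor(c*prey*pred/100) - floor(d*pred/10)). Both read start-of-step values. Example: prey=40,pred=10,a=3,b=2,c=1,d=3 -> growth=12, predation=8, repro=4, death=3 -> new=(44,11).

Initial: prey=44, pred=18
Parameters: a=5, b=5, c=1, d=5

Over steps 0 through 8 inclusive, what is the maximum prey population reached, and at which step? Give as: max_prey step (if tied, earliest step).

Answer: 67 8

Derivation:
Step 1: prey: 44+22-39=27; pred: 18+7-9=16
Step 2: prey: 27+13-21=19; pred: 16+4-8=12
Step 3: prey: 19+9-11=17; pred: 12+2-6=8
Step 4: prey: 17+8-6=19; pred: 8+1-4=5
Step 5: prey: 19+9-4=24; pred: 5+0-2=3
Step 6: prey: 24+12-3=33; pred: 3+0-1=2
Step 7: prey: 33+16-3=46; pred: 2+0-1=1
Step 8: prey: 46+23-2=67; pred: 1+0-0=1
Max prey = 67 at step 8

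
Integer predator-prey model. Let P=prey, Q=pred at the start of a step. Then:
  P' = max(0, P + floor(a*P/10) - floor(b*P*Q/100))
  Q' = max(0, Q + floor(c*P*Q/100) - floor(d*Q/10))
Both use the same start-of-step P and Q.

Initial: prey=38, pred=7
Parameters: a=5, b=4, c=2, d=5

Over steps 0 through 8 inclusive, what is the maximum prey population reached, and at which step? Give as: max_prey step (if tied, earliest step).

Answer: 54 2

Derivation:
Step 1: prey: 38+19-10=47; pred: 7+5-3=9
Step 2: prey: 47+23-16=54; pred: 9+8-4=13
Step 3: prey: 54+27-28=53; pred: 13+14-6=21
Step 4: prey: 53+26-44=35; pred: 21+22-10=33
Step 5: prey: 35+17-46=6; pred: 33+23-16=40
Step 6: prey: 6+3-9=0; pred: 40+4-20=24
Step 7: prey: 0+0-0=0; pred: 24+0-12=12
Step 8: prey: 0+0-0=0; pred: 12+0-6=6
Max prey = 54 at step 2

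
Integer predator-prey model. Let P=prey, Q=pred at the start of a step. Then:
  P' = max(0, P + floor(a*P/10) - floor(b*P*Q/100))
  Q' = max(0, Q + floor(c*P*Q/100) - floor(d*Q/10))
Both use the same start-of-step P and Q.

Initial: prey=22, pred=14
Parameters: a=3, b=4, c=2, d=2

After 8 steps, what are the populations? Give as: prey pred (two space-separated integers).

Step 1: prey: 22+6-12=16; pred: 14+6-2=18
Step 2: prey: 16+4-11=9; pred: 18+5-3=20
Step 3: prey: 9+2-7=4; pred: 20+3-4=19
Step 4: prey: 4+1-3=2; pred: 19+1-3=17
Step 5: prey: 2+0-1=1; pred: 17+0-3=14
Step 6: prey: 1+0-0=1; pred: 14+0-2=12
Step 7: prey: 1+0-0=1; pred: 12+0-2=10
Step 8: prey: 1+0-0=1; pred: 10+0-2=8

Answer: 1 8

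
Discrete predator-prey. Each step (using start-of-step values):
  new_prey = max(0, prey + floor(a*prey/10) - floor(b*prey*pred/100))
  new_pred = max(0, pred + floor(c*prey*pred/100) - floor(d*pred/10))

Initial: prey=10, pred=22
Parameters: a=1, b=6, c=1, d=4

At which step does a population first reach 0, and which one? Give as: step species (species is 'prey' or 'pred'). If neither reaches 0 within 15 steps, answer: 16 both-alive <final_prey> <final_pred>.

Answer: 1 prey

Derivation:
Step 1: prey: 10+1-13=0; pred: 22+2-8=16
First extinction: prey at step 1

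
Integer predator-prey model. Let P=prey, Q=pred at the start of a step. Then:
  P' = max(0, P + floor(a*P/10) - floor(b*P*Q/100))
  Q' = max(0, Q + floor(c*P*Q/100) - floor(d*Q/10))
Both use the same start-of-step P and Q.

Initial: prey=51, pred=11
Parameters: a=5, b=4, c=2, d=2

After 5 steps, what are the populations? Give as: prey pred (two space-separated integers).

Answer: 0 39

Derivation:
Step 1: prey: 51+25-22=54; pred: 11+11-2=20
Step 2: prey: 54+27-43=38; pred: 20+21-4=37
Step 3: prey: 38+19-56=1; pred: 37+28-7=58
Step 4: prey: 1+0-2=0; pred: 58+1-11=48
Step 5: prey: 0+0-0=0; pred: 48+0-9=39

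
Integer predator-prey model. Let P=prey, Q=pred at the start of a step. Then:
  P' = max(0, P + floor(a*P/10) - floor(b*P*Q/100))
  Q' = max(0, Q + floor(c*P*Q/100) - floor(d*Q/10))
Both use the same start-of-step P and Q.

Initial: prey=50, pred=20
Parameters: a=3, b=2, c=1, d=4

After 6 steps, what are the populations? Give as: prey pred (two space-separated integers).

Answer: 23 15

Derivation:
Step 1: prey: 50+15-20=45; pred: 20+10-8=22
Step 2: prey: 45+13-19=39; pred: 22+9-8=23
Step 3: prey: 39+11-17=33; pred: 23+8-9=22
Step 4: prey: 33+9-14=28; pred: 22+7-8=21
Step 5: prey: 28+8-11=25; pred: 21+5-8=18
Step 6: prey: 25+7-9=23; pred: 18+4-7=15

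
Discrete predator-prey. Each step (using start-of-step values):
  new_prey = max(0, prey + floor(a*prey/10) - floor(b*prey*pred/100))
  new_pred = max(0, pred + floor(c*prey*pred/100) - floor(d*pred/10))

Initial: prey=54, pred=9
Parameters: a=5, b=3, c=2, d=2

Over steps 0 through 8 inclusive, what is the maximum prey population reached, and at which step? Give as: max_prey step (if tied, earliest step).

Answer: 67 1

Derivation:
Step 1: prey: 54+27-14=67; pred: 9+9-1=17
Step 2: prey: 67+33-34=66; pred: 17+22-3=36
Step 3: prey: 66+33-71=28; pred: 36+47-7=76
Step 4: prey: 28+14-63=0; pred: 76+42-15=103
Step 5: prey: 0+0-0=0; pred: 103+0-20=83
Step 6: prey: 0+0-0=0; pred: 83+0-16=67
Step 7: prey: 0+0-0=0; pred: 67+0-13=54
Step 8: prey: 0+0-0=0; pred: 54+0-10=44
Max prey = 67 at step 1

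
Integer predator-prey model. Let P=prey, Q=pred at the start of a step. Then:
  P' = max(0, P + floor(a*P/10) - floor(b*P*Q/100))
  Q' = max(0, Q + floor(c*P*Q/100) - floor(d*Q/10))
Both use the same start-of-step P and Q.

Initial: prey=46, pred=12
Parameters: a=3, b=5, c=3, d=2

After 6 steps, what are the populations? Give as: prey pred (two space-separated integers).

Answer: 0 20

Derivation:
Step 1: prey: 46+13-27=32; pred: 12+16-2=26
Step 2: prey: 32+9-41=0; pred: 26+24-5=45
Step 3: prey: 0+0-0=0; pred: 45+0-9=36
Step 4: prey: 0+0-0=0; pred: 36+0-7=29
Step 5: prey: 0+0-0=0; pred: 29+0-5=24
Step 6: prey: 0+0-0=0; pred: 24+0-4=20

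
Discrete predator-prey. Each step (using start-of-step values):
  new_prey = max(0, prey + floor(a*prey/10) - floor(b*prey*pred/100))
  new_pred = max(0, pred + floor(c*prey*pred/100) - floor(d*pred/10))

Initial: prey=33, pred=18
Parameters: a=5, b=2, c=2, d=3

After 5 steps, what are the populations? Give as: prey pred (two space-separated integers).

Answer: 2 68

Derivation:
Step 1: prey: 33+16-11=38; pred: 18+11-5=24
Step 2: prey: 38+19-18=39; pred: 24+18-7=35
Step 3: prey: 39+19-27=31; pred: 35+27-10=52
Step 4: prey: 31+15-32=14; pred: 52+32-15=69
Step 5: prey: 14+7-19=2; pred: 69+19-20=68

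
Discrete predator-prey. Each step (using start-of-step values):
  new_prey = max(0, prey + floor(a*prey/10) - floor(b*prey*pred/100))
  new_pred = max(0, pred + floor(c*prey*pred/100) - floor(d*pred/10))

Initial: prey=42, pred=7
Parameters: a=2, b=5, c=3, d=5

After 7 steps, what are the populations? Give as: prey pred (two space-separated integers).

Step 1: prey: 42+8-14=36; pred: 7+8-3=12
Step 2: prey: 36+7-21=22; pred: 12+12-6=18
Step 3: prey: 22+4-19=7; pred: 18+11-9=20
Step 4: prey: 7+1-7=1; pred: 20+4-10=14
Step 5: prey: 1+0-0=1; pred: 14+0-7=7
Step 6: prey: 1+0-0=1; pred: 7+0-3=4
Step 7: prey: 1+0-0=1; pred: 4+0-2=2

Answer: 1 2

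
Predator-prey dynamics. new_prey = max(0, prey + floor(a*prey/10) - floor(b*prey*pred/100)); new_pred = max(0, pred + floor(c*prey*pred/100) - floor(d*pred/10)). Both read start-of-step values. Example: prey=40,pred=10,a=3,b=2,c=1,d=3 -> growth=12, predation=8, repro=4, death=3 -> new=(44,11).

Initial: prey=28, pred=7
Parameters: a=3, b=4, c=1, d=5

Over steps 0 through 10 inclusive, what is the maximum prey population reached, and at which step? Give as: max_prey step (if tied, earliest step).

Answer: 102 10

Derivation:
Step 1: prey: 28+8-7=29; pred: 7+1-3=5
Step 2: prey: 29+8-5=32; pred: 5+1-2=4
Step 3: prey: 32+9-5=36; pred: 4+1-2=3
Step 4: prey: 36+10-4=42; pred: 3+1-1=3
Step 5: prey: 42+12-5=49; pred: 3+1-1=3
Step 6: prey: 49+14-5=58; pred: 3+1-1=3
Step 7: prey: 58+17-6=69; pred: 3+1-1=3
Step 8: prey: 69+20-8=81; pred: 3+2-1=4
Step 9: prey: 81+24-12=93; pred: 4+3-2=5
Step 10: prey: 93+27-18=102; pred: 5+4-2=7
Max prey = 102 at step 10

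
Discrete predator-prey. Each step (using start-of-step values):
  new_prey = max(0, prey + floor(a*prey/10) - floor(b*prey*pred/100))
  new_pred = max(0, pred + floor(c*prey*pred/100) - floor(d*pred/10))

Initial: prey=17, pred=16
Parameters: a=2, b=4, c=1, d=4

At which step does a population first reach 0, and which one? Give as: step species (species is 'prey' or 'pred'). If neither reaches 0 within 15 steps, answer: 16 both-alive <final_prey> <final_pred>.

Answer: 16 both-alive 24 2

Derivation:
Step 1: prey: 17+3-10=10; pred: 16+2-6=12
Step 2: prey: 10+2-4=8; pred: 12+1-4=9
Step 3: prey: 8+1-2=7; pred: 9+0-3=6
Step 4: prey: 7+1-1=7; pred: 6+0-2=4
Step 5: prey: 7+1-1=7; pred: 4+0-1=3
Step 6: prey: 7+1-0=8; pred: 3+0-1=2
Step 7: prey: 8+1-0=9; pred: 2+0-0=2
Step 8: prey: 9+1-0=10; pred: 2+0-0=2
Step 9: prey: 10+2-0=12; pred: 2+0-0=2
Step 10: prey: 12+2-0=14; pred: 2+0-0=2
Step 11: prey: 14+2-1=15; pred: 2+0-0=2
Step 12: prey: 15+3-1=17; pred: 2+0-0=2
Step 13: prey: 17+3-1=19; pred: 2+0-0=2
Step 14: prey: 19+3-1=21; pred: 2+0-0=2
Step 15: prey: 21+4-1=24; pred: 2+0-0=2
No extinction within 15 steps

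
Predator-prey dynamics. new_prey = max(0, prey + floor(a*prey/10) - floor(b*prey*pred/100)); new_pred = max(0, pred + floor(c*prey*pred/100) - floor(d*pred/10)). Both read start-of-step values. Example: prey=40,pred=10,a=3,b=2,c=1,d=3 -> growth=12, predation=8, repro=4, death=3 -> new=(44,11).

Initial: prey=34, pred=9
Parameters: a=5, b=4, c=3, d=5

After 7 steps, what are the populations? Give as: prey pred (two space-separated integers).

Answer: 0 6

Derivation:
Step 1: prey: 34+17-12=39; pred: 9+9-4=14
Step 2: prey: 39+19-21=37; pred: 14+16-7=23
Step 3: prey: 37+18-34=21; pred: 23+25-11=37
Step 4: prey: 21+10-31=0; pred: 37+23-18=42
Step 5: prey: 0+0-0=0; pred: 42+0-21=21
Step 6: prey: 0+0-0=0; pred: 21+0-10=11
Step 7: prey: 0+0-0=0; pred: 11+0-5=6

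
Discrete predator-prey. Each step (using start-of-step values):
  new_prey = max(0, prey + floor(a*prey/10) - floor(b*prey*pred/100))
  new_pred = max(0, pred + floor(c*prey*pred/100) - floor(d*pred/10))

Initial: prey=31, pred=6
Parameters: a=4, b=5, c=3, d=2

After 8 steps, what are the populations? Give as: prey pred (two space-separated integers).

Answer: 0 16

Derivation:
Step 1: prey: 31+12-9=34; pred: 6+5-1=10
Step 2: prey: 34+13-17=30; pred: 10+10-2=18
Step 3: prey: 30+12-27=15; pred: 18+16-3=31
Step 4: prey: 15+6-23=0; pred: 31+13-6=38
Step 5: prey: 0+0-0=0; pred: 38+0-7=31
Step 6: prey: 0+0-0=0; pred: 31+0-6=25
Step 7: prey: 0+0-0=0; pred: 25+0-5=20
Step 8: prey: 0+0-0=0; pred: 20+0-4=16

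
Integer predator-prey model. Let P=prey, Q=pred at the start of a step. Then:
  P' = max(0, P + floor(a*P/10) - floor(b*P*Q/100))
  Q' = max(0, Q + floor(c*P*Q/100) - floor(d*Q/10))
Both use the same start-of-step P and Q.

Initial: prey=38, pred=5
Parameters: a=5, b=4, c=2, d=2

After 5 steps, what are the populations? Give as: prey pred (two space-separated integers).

Answer: 0 71

Derivation:
Step 1: prey: 38+19-7=50; pred: 5+3-1=7
Step 2: prey: 50+25-14=61; pred: 7+7-1=13
Step 3: prey: 61+30-31=60; pred: 13+15-2=26
Step 4: prey: 60+30-62=28; pred: 26+31-5=52
Step 5: prey: 28+14-58=0; pred: 52+29-10=71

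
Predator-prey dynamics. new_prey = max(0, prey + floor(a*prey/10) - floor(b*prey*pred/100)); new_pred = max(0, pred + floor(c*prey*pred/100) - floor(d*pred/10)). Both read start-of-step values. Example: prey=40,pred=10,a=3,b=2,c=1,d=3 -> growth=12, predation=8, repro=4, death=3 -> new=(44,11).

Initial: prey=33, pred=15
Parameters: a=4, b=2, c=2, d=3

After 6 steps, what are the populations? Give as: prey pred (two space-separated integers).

Step 1: prey: 33+13-9=37; pred: 15+9-4=20
Step 2: prey: 37+14-14=37; pred: 20+14-6=28
Step 3: prey: 37+14-20=31; pred: 28+20-8=40
Step 4: prey: 31+12-24=19; pred: 40+24-12=52
Step 5: prey: 19+7-19=7; pred: 52+19-15=56
Step 6: prey: 7+2-7=2; pred: 56+7-16=47

Answer: 2 47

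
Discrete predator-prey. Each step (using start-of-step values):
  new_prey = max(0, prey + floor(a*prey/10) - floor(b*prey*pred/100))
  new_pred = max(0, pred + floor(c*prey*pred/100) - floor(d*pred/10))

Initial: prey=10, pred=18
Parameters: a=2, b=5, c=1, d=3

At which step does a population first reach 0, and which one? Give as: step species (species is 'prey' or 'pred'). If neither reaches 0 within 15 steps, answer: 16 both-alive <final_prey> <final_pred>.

Answer: 16 both-alive 1 3

Derivation:
Step 1: prey: 10+2-9=3; pred: 18+1-5=14
Step 2: prey: 3+0-2=1; pred: 14+0-4=10
Step 3: prey: 1+0-0=1; pred: 10+0-3=7
Step 4: prey: 1+0-0=1; pred: 7+0-2=5
Step 5: prey: 1+0-0=1; pred: 5+0-1=4
Step 6: prey: 1+0-0=1; pred: 4+0-1=3
Step 7: prey: 1+0-0=1; pred: 3+0-0=3
Steps 8-15: state stable at prey=1, pred=3 (no change)
No extinction within 15 steps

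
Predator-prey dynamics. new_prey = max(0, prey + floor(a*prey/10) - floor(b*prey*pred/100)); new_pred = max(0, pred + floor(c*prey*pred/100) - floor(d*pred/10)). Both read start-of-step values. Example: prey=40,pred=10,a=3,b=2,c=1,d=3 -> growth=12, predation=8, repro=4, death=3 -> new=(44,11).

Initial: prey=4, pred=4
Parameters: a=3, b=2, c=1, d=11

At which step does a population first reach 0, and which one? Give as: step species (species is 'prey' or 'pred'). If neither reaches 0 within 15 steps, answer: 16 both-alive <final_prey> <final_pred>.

Answer: 1 pred

Derivation:
Step 1: prey: 4+1-0=5; pred: 4+0-4=0
First extinction: pred at step 1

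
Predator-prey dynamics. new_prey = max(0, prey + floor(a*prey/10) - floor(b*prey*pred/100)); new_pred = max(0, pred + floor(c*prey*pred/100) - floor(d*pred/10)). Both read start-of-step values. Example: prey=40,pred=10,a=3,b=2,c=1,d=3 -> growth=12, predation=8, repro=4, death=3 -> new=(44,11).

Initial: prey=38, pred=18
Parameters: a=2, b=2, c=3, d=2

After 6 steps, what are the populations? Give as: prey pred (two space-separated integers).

Step 1: prey: 38+7-13=32; pred: 18+20-3=35
Step 2: prey: 32+6-22=16; pred: 35+33-7=61
Step 3: prey: 16+3-19=0; pred: 61+29-12=78
Step 4: prey: 0+0-0=0; pred: 78+0-15=63
Step 5: prey: 0+0-0=0; pred: 63+0-12=51
Step 6: prey: 0+0-0=0; pred: 51+0-10=41

Answer: 0 41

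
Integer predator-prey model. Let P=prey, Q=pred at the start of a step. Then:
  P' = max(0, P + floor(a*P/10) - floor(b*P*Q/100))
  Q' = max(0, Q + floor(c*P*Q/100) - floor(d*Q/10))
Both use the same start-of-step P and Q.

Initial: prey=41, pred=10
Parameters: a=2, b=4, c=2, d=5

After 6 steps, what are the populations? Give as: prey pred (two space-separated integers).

Step 1: prey: 41+8-16=33; pred: 10+8-5=13
Step 2: prey: 33+6-17=22; pred: 13+8-6=15
Step 3: prey: 22+4-13=13; pred: 15+6-7=14
Step 4: prey: 13+2-7=8; pred: 14+3-7=10
Step 5: prey: 8+1-3=6; pred: 10+1-5=6
Step 6: prey: 6+1-1=6; pred: 6+0-3=3

Answer: 6 3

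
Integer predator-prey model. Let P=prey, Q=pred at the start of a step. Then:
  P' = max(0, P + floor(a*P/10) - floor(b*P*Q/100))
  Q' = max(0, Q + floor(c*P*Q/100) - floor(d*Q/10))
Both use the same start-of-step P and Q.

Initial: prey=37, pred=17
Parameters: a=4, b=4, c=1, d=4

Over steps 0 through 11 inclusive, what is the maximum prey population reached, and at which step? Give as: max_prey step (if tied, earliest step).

Answer: 70 11

Derivation:
Step 1: prey: 37+14-25=26; pred: 17+6-6=17
Step 2: prey: 26+10-17=19; pred: 17+4-6=15
Step 3: prey: 19+7-11=15; pred: 15+2-6=11
Step 4: prey: 15+6-6=15; pred: 11+1-4=8
Step 5: prey: 15+6-4=17; pred: 8+1-3=6
Step 6: prey: 17+6-4=19; pred: 6+1-2=5
Step 7: prey: 19+7-3=23; pred: 5+0-2=3
Step 8: prey: 23+9-2=30; pred: 3+0-1=2
Step 9: prey: 30+12-2=40; pred: 2+0-0=2
Step 10: prey: 40+16-3=53; pred: 2+0-0=2
Step 11: prey: 53+21-4=70; pred: 2+1-0=3
Max prey = 70 at step 11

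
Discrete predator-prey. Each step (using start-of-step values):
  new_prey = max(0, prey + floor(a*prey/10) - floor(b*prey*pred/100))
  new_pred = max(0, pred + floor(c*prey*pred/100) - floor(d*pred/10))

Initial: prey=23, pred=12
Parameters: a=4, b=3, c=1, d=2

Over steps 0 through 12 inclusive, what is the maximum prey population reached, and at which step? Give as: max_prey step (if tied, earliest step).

Answer: 26 3

Derivation:
Step 1: prey: 23+9-8=24; pred: 12+2-2=12
Step 2: prey: 24+9-8=25; pred: 12+2-2=12
Step 3: prey: 25+10-9=26; pred: 12+3-2=13
Step 4: prey: 26+10-10=26; pred: 13+3-2=14
Step 5: prey: 26+10-10=26; pred: 14+3-2=15
Step 6: prey: 26+10-11=25; pred: 15+3-3=15
Step 7: prey: 25+10-11=24; pred: 15+3-3=15
Step 8: prey: 24+9-10=23; pred: 15+3-3=15
Step 9: prey: 23+9-10=22; pred: 15+3-3=15
Step 10: prey: 22+8-9=21; pred: 15+3-3=15
Step 11: prey: 21+8-9=20; pred: 15+3-3=15
Step 12: prey: 20+8-9=19; pred: 15+3-3=15
Max prey = 26 at step 3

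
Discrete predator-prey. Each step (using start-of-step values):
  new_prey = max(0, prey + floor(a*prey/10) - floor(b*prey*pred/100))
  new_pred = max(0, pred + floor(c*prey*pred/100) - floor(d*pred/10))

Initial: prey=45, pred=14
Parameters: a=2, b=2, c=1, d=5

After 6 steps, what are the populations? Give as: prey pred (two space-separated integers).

Step 1: prey: 45+9-12=42; pred: 14+6-7=13
Step 2: prey: 42+8-10=40; pred: 13+5-6=12
Step 3: prey: 40+8-9=39; pred: 12+4-6=10
Step 4: prey: 39+7-7=39; pred: 10+3-5=8
Step 5: prey: 39+7-6=40; pred: 8+3-4=7
Step 6: prey: 40+8-5=43; pred: 7+2-3=6

Answer: 43 6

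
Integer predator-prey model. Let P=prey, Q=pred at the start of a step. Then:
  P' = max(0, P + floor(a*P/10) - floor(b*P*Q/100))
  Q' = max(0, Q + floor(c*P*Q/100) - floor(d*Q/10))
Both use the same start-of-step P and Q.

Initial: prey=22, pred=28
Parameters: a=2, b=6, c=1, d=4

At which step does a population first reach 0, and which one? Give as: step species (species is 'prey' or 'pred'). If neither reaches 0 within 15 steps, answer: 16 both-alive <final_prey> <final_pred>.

Answer: 1 prey

Derivation:
Step 1: prey: 22+4-36=0; pred: 28+6-11=23
First extinction: prey at step 1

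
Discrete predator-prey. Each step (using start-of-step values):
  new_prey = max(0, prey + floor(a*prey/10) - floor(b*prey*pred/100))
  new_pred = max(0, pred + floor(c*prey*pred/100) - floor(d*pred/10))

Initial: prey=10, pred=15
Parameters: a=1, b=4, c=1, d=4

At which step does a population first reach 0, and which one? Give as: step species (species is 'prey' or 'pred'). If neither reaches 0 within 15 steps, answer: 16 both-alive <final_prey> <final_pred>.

Answer: 16 both-alive 3 2

Derivation:
Step 1: prey: 10+1-6=5; pred: 15+1-6=10
Step 2: prey: 5+0-2=3; pred: 10+0-4=6
Step 3: prey: 3+0-0=3; pred: 6+0-2=4
Step 4: prey: 3+0-0=3; pred: 4+0-1=3
Step 5: prey: 3+0-0=3; pred: 3+0-1=2
Step 6: prey: 3+0-0=3; pred: 2+0-0=2
Steps 7-15: state stable at prey=3, pred=2 (no change)
No extinction within 15 steps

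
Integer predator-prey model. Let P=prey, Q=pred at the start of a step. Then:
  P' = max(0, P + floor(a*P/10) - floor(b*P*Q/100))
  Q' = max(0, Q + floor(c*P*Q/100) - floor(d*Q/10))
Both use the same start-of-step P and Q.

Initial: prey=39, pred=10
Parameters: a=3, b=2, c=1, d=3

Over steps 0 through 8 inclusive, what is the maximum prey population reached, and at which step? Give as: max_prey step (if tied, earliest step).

Answer: 53 4

Derivation:
Step 1: prey: 39+11-7=43; pred: 10+3-3=10
Step 2: prey: 43+12-8=47; pred: 10+4-3=11
Step 3: prey: 47+14-10=51; pred: 11+5-3=13
Step 4: prey: 51+15-13=53; pred: 13+6-3=16
Step 5: prey: 53+15-16=52; pred: 16+8-4=20
Step 6: prey: 52+15-20=47; pred: 20+10-6=24
Step 7: prey: 47+14-22=39; pred: 24+11-7=28
Step 8: prey: 39+11-21=29; pred: 28+10-8=30
Max prey = 53 at step 4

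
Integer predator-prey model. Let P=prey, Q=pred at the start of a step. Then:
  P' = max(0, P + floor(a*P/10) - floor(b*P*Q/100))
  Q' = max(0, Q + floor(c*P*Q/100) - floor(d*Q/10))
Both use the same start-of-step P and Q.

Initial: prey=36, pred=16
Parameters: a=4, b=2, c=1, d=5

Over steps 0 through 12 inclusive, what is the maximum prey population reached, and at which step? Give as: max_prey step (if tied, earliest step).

Answer: 95 8

Derivation:
Step 1: prey: 36+14-11=39; pred: 16+5-8=13
Step 2: prey: 39+15-10=44; pred: 13+5-6=12
Step 3: prey: 44+17-10=51; pred: 12+5-6=11
Step 4: prey: 51+20-11=60; pred: 11+5-5=11
Step 5: prey: 60+24-13=71; pred: 11+6-5=12
Step 6: prey: 71+28-17=82; pred: 12+8-6=14
Step 7: prey: 82+32-22=92; pred: 14+11-7=18
Step 8: prey: 92+36-33=95; pred: 18+16-9=25
Step 9: prey: 95+38-47=86; pred: 25+23-12=36
Step 10: prey: 86+34-61=59; pred: 36+30-18=48
Step 11: prey: 59+23-56=26; pred: 48+28-24=52
Step 12: prey: 26+10-27=9; pred: 52+13-26=39
Max prey = 95 at step 8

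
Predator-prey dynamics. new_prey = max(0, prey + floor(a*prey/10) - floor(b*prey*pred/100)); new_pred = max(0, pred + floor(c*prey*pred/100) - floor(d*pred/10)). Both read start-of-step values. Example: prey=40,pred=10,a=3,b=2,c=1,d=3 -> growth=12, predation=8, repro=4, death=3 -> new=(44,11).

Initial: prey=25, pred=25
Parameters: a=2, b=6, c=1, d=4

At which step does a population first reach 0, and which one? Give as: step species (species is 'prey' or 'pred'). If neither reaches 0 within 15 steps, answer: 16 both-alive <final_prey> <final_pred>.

Answer: 1 prey

Derivation:
Step 1: prey: 25+5-37=0; pred: 25+6-10=21
First extinction: prey at step 1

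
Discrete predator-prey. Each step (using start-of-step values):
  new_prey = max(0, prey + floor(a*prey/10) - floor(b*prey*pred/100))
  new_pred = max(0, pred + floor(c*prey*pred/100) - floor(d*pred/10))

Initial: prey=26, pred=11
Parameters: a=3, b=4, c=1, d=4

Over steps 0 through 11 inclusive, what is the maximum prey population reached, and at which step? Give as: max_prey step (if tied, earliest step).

Answer: 54 11

Derivation:
Step 1: prey: 26+7-11=22; pred: 11+2-4=9
Step 2: prey: 22+6-7=21; pred: 9+1-3=7
Step 3: prey: 21+6-5=22; pred: 7+1-2=6
Step 4: prey: 22+6-5=23; pred: 6+1-2=5
Step 5: prey: 23+6-4=25; pred: 5+1-2=4
Step 6: prey: 25+7-4=28; pred: 4+1-1=4
Step 7: prey: 28+8-4=32; pred: 4+1-1=4
Step 8: prey: 32+9-5=36; pred: 4+1-1=4
Step 9: prey: 36+10-5=41; pred: 4+1-1=4
Step 10: prey: 41+12-6=47; pred: 4+1-1=4
Step 11: prey: 47+14-7=54; pred: 4+1-1=4
Max prey = 54 at step 11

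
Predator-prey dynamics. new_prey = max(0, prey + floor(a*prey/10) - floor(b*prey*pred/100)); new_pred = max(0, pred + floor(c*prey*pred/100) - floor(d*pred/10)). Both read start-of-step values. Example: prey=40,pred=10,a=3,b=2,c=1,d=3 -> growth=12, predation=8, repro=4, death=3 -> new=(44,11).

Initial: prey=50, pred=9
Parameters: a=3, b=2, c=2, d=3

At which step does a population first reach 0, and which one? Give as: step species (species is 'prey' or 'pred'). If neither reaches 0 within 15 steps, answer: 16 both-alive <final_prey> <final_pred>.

Step 1: prey: 50+15-9=56; pred: 9+9-2=16
Step 2: prey: 56+16-17=55; pred: 16+17-4=29
Step 3: prey: 55+16-31=40; pred: 29+31-8=52
Step 4: prey: 40+12-41=11; pred: 52+41-15=78
Step 5: prey: 11+3-17=0; pred: 78+17-23=72
First extinction: prey at step 5

Answer: 5 prey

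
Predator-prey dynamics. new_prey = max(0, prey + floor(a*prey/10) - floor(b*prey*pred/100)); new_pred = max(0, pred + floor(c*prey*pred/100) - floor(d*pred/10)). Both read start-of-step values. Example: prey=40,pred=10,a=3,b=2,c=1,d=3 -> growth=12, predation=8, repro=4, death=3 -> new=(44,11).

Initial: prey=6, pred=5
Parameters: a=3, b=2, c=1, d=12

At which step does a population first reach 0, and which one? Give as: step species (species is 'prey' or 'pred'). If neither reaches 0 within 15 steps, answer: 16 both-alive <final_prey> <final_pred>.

Answer: 1 pred

Derivation:
Step 1: prey: 6+1-0=7; pred: 5+0-6=0
First extinction: pred at step 1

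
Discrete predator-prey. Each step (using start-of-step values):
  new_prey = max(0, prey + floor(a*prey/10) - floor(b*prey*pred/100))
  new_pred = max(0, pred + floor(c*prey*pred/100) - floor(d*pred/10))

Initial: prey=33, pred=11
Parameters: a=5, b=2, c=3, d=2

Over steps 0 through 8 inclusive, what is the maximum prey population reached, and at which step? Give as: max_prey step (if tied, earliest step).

Step 1: prey: 33+16-7=42; pred: 11+10-2=19
Step 2: prey: 42+21-15=48; pred: 19+23-3=39
Step 3: prey: 48+24-37=35; pred: 39+56-7=88
Step 4: prey: 35+17-61=0; pred: 88+92-17=163
Step 5: prey: 0+0-0=0; pred: 163+0-32=131
Step 6: prey: 0+0-0=0; pred: 131+0-26=105
Step 7: prey: 0+0-0=0; pred: 105+0-21=84
Step 8: prey: 0+0-0=0; pred: 84+0-16=68
Max prey = 48 at step 2

Answer: 48 2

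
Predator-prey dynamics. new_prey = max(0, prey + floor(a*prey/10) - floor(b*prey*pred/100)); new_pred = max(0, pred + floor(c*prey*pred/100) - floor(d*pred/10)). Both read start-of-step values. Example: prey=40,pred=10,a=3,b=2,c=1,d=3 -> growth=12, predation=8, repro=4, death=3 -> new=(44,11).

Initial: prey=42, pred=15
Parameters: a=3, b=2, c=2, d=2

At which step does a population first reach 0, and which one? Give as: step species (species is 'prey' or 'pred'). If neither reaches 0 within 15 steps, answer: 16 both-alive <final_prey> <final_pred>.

Step 1: prey: 42+12-12=42; pred: 15+12-3=24
Step 2: prey: 42+12-20=34; pred: 24+20-4=40
Step 3: prey: 34+10-27=17; pred: 40+27-8=59
Step 4: prey: 17+5-20=2; pred: 59+20-11=68
Step 5: prey: 2+0-2=0; pred: 68+2-13=57
First extinction: prey at step 5

Answer: 5 prey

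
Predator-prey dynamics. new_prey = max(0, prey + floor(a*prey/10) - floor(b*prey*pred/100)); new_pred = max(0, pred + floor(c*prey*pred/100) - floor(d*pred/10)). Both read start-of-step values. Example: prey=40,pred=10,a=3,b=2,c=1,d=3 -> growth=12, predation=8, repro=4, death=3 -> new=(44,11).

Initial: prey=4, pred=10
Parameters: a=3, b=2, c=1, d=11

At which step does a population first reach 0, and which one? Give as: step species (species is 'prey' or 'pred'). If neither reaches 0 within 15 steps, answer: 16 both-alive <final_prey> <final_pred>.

Answer: 1 pred

Derivation:
Step 1: prey: 4+1-0=5; pred: 10+0-11=0
First extinction: pred at step 1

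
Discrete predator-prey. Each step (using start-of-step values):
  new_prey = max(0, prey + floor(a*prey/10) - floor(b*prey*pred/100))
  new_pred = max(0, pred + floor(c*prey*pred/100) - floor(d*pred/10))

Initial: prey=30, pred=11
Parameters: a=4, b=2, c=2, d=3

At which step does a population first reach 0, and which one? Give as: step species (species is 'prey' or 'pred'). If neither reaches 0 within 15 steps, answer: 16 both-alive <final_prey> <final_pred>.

Step 1: prey: 30+12-6=36; pred: 11+6-3=14
Step 2: prey: 36+14-10=40; pred: 14+10-4=20
Step 3: prey: 40+16-16=40; pred: 20+16-6=30
Step 4: prey: 40+16-24=32; pred: 30+24-9=45
Step 5: prey: 32+12-28=16; pred: 45+28-13=60
Step 6: prey: 16+6-19=3; pred: 60+19-18=61
Step 7: prey: 3+1-3=1; pred: 61+3-18=46
Step 8: prey: 1+0-0=1; pred: 46+0-13=33
Step 9: prey: 1+0-0=1; pred: 33+0-9=24
Step 10: prey: 1+0-0=1; pred: 24+0-7=17
Step 11: prey: 1+0-0=1; pred: 17+0-5=12
Step 12: prey: 1+0-0=1; pred: 12+0-3=9
Step 13: prey: 1+0-0=1; pred: 9+0-2=7
Step 14: prey: 1+0-0=1; pred: 7+0-2=5
Step 15: prey: 1+0-0=1; pred: 5+0-1=4
No extinction within 15 steps

Answer: 16 both-alive 1 4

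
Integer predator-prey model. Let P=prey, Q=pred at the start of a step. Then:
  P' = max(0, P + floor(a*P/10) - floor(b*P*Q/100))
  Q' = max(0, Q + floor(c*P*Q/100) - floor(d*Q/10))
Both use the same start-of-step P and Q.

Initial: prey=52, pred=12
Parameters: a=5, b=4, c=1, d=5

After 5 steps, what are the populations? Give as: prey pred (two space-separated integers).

Answer: 62 13

Derivation:
Step 1: prey: 52+26-24=54; pred: 12+6-6=12
Step 2: prey: 54+27-25=56; pred: 12+6-6=12
Step 3: prey: 56+28-26=58; pred: 12+6-6=12
Step 4: prey: 58+29-27=60; pred: 12+6-6=12
Step 5: prey: 60+30-28=62; pred: 12+7-6=13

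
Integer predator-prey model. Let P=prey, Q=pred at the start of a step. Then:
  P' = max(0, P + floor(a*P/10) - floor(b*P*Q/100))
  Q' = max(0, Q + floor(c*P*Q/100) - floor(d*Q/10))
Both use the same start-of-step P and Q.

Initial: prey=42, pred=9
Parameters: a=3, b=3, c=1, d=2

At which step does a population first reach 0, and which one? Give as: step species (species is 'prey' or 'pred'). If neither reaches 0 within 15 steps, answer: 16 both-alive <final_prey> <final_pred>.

Answer: 16 both-alive 5 6

Derivation:
Step 1: prey: 42+12-11=43; pred: 9+3-1=11
Step 2: prey: 43+12-14=41; pred: 11+4-2=13
Step 3: prey: 41+12-15=38; pred: 13+5-2=16
Step 4: prey: 38+11-18=31; pred: 16+6-3=19
Step 5: prey: 31+9-17=23; pred: 19+5-3=21
Step 6: prey: 23+6-14=15; pred: 21+4-4=21
Step 7: prey: 15+4-9=10; pred: 21+3-4=20
Step 8: prey: 10+3-6=7; pred: 20+2-4=18
Step 9: prey: 7+2-3=6; pred: 18+1-3=16
Step 10: prey: 6+1-2=5; pred: 16+0-3=13
Step 11: prey: 5+1-1=5; pred: 13+0-2=11
Step 12: prey: 5+1-1=5; pred: 11+0-2=9
Step 13: prey: 5+1-1=5; pred: 9+0-1=8
Step 14: prey: 5+1-1=5; pred: 8+0-1=7
Step 15: prey: 5+1-1=5; pred: 7+0-1=6
No extinction within 15 steps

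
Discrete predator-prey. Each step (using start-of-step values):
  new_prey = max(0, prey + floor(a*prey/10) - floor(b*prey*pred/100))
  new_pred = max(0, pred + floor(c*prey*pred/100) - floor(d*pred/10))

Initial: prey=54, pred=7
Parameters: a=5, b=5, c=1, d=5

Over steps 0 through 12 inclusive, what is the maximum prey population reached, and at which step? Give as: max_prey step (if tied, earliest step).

Step 1: prey: 54+27-18=63; pred: 7+3-3=7
Step 2: prey: 63+31-22=72; pred: 7+4-3=8
Step 3: prey: 72+36-28=80; pred: 8+5-4=9
Step 4: prey: 80+40-36=84; pred: 9+7-4=12
Step 5: prey: 84+42-50=76; pred: 12+10-6=16
Step 6: prey: 76+38-60=54; pred: 16+12-8=20
Step 7: prey: 54+27-54=27; pred: 20+10-10=20
Step 8: prey: 27+13-27=13; pred: 20+5-10=15
Step 9: prey: 13+6-9=10; pred: 15+1-7=9
Step 10: prey: 10+5-4=11; pred: 9+0-4=5
Step 11: prey: 11+5-2=14; pred: 5+0-2=3
Step 12: prey: 14+7-2=19; pred: 3+0-1=2
Max prey = 84 at step 4

Answer: 84 4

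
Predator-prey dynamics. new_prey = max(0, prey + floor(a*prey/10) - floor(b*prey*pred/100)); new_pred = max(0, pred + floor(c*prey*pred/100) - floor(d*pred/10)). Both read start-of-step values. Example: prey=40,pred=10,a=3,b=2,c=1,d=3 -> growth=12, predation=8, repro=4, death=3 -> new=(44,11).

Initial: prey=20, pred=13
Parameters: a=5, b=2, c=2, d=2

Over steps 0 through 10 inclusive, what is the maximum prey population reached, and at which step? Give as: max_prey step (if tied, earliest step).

Answer: 31 3

Derivation:
Step 1: prey: 20+10-5=25; pred: 13+5-2=16
Step 2: prey: 25+12-8=29; pred: 16+8-3=21
Step 3: prey: 29+14-12=31; pred: 21+12-4=29
Step 4: prey: 31+15-17=29; pred: 29+17-5=41
Step 5: prey: 29+14-23=20; pred: 41+23-8=56
Step 6: prey: 20+10-22=8; pred: 56+22-11=67
Step 7: prey: 8+4-10=2; pred: 67+10-13=64
Step 8: prey: 2+1-2=1; pred: 64+2-12=54
Step 9: prey: 1+0-1=0; pred: 54+1-10=45
Step 10: prey: 0+0-0=0; pred: 45+0-9=36
Max prey = 31 at step 3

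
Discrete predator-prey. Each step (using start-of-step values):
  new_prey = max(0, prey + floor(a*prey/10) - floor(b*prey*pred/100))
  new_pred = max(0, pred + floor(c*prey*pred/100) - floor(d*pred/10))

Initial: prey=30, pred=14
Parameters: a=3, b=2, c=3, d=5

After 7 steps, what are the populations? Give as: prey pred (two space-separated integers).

Answer: 2 14

Derivation:
Step 1: prey: 30+9-8=31; pred: 14+12-7=19
Step 2: prey: 31+9-11=29; pred: 19+17-9=27
Step 3: prey: 29+8-15=22; pred: 27+23-13=37
Step 4: prey: 22+6-16=12; pred: 37+24-18=43
Step 5: prey: 12+3-10=5; pred: 43+15-21=37
Step 6: prey: 5+1-3=3; pred: 37+5-18=24
Step 7: prey: 3+0-1=2; pred: 24+2-12=14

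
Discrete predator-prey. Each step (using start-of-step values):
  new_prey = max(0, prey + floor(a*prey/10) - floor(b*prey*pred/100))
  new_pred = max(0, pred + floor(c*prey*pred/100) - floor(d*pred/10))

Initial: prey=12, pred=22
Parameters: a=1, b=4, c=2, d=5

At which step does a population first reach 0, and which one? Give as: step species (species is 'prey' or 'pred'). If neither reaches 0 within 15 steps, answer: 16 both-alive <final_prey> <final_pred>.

Answer: 16 both-alive 2 1

Derivation:
Step 1: prey: 12+1-10=3; pred: 22+5-11=16
Step 2: prey: 3+0-1=2; pred: 16+0-8=8
Step 3: prey: 2+0-0=2; pred: 8+0-4=4
Step 4: prey: 2+0-0=2; pred: 4+0-2=2
Step 5: prey: 2+0-0=2; pred: 2+0-1=1
Step 6: prey: 2+0-0=2; pred: 1+0-0=1
Steps 7-15: state stable at prey=2, pred=1 (no change)
No extinction within 15 steps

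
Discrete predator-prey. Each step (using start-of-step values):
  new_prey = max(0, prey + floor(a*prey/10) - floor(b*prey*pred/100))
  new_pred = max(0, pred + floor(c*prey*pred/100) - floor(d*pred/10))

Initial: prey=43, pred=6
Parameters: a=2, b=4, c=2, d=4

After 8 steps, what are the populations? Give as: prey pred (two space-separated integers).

Answer: 2 5

Derivation:
Step 1: prey: 43+8-10=41; pred: 6+5-2=9
Step 2: prey: 41+8-14=35; pred: 9+7-3=13
Step 3: prey: 35+7-18=24; pred: 13+9-5=17
Step 4: prey: 24+4-16=12; pred: 17+8-6=19
Step 5: prey: 12+2-9=5; pred: 19+4-7=16
Step 6: prey: 5+1-3=3; pred: 16+1-6=11
Step 7: prey: 3+0-1=2; pred: 11+0-4=7
Step 8: prey: 2+0-0=2; pred: 7+0-2=5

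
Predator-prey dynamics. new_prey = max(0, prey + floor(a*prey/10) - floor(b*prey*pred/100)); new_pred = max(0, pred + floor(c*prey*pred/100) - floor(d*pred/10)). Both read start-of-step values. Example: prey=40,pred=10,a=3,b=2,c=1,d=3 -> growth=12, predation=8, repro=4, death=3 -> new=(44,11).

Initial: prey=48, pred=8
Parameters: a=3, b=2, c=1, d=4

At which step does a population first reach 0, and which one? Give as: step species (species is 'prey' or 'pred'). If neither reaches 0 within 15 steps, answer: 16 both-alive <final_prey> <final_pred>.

Step 1: prey: 48+14-7=55; pred: 8+3-3=8
Step 2: prey: 55+16-8=63; pred: 8+4-3=9
Step 3: prey: 63+18-11=70; pred: 9+5-3=11
Step 4: prey: 70+21-15=76; pred: 11+7-4=14
Step 5: prey: 76+22-21=77; pred: 14+10-5=19
Step 6: prey: 77+23-29=71; pred: 19+14-7=26
Step 7: prey: 71+21-36=56; pred: 26+18-10=34
Step 8: prey: 56+16-38=34; pred: 34+19-13=40
Step 9: prey: 34+10-27=17; pred: 40+13-16=37
Step 10: prey: 17+5-12=10; pred: 37+6-14=29
Step 11: prey: 10+3-5=8; pred: 29+2-11=20
Step 12: prey: 8+2-3=7; pred: 20+1-8=13
Step 13: prey: 7+2-1=8; pred: 13+0-5=8
Step 14: prey: 8+2-1=9; pred: 8+0-3=5
Step 15: prey: 9+2-0=11; pred: 5+0-2=3
No extinction within 15 steps

Answer: 16 both-alive 11 3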